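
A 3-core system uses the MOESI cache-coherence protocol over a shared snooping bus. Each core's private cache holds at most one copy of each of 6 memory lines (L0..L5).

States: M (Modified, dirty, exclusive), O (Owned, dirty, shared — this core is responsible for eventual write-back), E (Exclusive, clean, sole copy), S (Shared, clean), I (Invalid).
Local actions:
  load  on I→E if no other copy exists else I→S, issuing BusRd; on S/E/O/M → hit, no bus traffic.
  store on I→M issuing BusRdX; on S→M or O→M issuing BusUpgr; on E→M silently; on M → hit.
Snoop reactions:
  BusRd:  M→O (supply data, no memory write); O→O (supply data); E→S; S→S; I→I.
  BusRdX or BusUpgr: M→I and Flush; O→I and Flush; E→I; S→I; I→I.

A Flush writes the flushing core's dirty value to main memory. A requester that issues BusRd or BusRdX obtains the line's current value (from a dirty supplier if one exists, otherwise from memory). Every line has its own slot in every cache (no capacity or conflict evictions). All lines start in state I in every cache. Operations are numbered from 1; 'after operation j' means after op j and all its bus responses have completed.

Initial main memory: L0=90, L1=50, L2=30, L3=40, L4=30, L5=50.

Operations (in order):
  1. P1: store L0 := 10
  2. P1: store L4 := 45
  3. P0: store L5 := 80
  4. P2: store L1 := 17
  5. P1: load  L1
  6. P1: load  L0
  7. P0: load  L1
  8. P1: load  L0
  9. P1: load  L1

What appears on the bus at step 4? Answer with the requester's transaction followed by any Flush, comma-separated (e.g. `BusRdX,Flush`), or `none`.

1. P1: store L0 := 10  bus=[BusRdX]  L0: P0=I P1=M P2=I  mem[L0]=90
2. P1: store L4 := 45  bus=[BusRdX]  L4: P0=I P1=M P2=I  mem[L4]=30
3. P0: store L5 := 80  bus=[BusRdX]  L5: P0=M P1=I P2=I  mem[L5]=50
4. P2: store L1 := 17  bus=[BusRdX]  L1: P0=I P1=I P2=M  mem[L1]=50
5. P1: load  L1  bus=[BusRd]  L1: P0=I P1=S P2=O  mem[L1]=50
6. P1: load  L0  bus=[-]  L0: P0=I P1=M P2=I  mem[L0]=90
7. P0: load  L1  bus=[BusRd]  L1: P0=S P1=S P2=O  mem[L1]=50
8. P1: load  L0  bus=[-]  L0: P0=I P1=M P2=I  mem[L0]=90
9. P1: load  L1  bus=[-]  L1: P0=S P1=S P2=O  mem[L1]=50

bus = BusRdX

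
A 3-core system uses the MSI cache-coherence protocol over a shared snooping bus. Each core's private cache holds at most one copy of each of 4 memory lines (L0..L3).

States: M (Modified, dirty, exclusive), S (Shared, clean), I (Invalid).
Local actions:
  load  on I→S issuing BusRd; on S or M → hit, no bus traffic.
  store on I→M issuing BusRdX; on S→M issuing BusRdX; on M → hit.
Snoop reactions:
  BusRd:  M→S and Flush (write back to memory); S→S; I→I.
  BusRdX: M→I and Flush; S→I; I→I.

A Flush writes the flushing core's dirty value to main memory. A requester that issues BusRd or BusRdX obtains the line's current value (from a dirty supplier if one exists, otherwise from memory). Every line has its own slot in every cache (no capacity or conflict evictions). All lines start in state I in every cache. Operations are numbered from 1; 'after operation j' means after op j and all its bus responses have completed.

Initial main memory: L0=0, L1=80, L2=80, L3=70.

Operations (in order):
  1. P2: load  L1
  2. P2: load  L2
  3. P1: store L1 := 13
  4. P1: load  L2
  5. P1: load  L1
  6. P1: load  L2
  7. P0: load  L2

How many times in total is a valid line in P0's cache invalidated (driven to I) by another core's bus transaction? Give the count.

invalidations = 0

step 1: P2: load  L1  ⟶  IIS  (L1)  txn=BusRd  M[L1]=80
step 2: P2: load  L2  ⟶  IIS  (L2)  txn=BusRd  M[L2]=80
step 3: P1: store L1 := 13  ⟶  IMI  (L1)  txn=BusRdX  M[L1]=80
step 4: P1: load  L2  ⟶  ISS  (L2)  txn=BusRd  M[L2]=80
step 5: P1: load  L1  ⟶  IMI  (L1)  txn=∅  M[L1]=80
step 6: P1: load  L2  ⟶  ISS  (L2)  txn=∅  M[L2]=80
step 7: P0: load  L2  ⟶  SSS  (L2)  txn=BusRd  M[L2]=80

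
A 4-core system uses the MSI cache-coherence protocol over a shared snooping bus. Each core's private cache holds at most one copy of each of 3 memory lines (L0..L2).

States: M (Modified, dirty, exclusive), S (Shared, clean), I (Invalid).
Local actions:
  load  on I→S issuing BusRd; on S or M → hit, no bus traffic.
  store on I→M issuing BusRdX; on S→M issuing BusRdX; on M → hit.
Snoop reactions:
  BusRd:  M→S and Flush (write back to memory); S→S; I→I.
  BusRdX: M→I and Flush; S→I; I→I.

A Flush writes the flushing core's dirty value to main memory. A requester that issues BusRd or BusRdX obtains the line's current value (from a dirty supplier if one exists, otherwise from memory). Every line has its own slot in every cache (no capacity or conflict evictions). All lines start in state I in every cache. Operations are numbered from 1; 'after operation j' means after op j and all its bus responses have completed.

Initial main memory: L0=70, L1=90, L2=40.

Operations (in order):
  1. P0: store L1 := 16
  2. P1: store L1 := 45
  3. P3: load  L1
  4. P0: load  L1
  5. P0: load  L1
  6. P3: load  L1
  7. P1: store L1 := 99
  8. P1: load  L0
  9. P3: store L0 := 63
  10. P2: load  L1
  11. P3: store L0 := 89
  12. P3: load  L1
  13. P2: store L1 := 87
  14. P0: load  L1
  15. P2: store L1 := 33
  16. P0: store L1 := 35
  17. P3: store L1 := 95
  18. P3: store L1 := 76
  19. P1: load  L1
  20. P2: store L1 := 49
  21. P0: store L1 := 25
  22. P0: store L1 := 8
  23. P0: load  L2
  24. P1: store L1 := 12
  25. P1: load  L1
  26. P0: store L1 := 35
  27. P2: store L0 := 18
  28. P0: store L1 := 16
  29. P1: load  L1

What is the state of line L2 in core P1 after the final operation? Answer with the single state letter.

1. P0: store L1 := 16  bus=[BusRdX]  L1: P0=M P1=I P2=I P3=I  mem[L1]=90
2. P1: store L1 := 45  bus=[BusRdX,Flush]  L1: P0=I P1=M P2=I P3=I  mem[L1]=16
3. P3: load  L1  bus=[BusRd,Flush]  L1: P0=I P1=S P2=I P3=S  mem[L1]=45
4. P0: load  L1  bus=[BusRd]  L1: P0=S P1=S P2=I P3=S  mem[L1]=45
5. P0: load  L1  bus=[-]  L1: P0=S P1=S P2=I P3=S  mem[L1]=45
6. P3: load  L1  bus=[-]  L1: P0=S P1=S P2=I P3=S  mem[L1]=45
7. P1: store L1 := 99  bus=[BusRdX]  L1: P0=I P1=M P2=I P3=I  mem[L1]=45
8. P1: load  L0  bus=[BusRd]  L0: P0=I P1=S P2=I P3=I  mem[L0]=70
9. P3: store L0 := 63  bus=[BusRdX]  L0: P0=I P1=I P2=I P3=M  mem[L0]=70
10. P2: load  L1  bus=[BusRd,Flush]  L1: P0=I P1=S P2=S P3=I  mem[L1]=99
11. P3: store L0 := 89  bus=[-]  L0: P0=I P1=I P2=I P3=M  mem[L0]=70
12. P3: load  L1  bus=[BusRd]  L1: P0=I P1=S P2=S P3=S  mem[L1]=99
13. P2: store L1 := 87  bus=[BusRdX]  L1: P0=I P1=I P2=M P3=I  mem[L1]=99
14. P0: load  L1  bus=[BusRd,Flush]  L1: P0=S P1=I P2=S P3=I  mem[L1]=87
15. P2: store L1 := 33  bus=[BusRdX]  L1: P0=I P1=I P2=M P3=I  mem[L1]=87
16. P0: store L1 := 35  bus=[BusRdX,Flush]  L1: P0=M P1=I P2=I P3=I  mem[L1]=33
17. P3: store L1 := 95  bus=[BusRdX,Flush]  L1: P0=I P1=I P2=I P3=M  mem[L1]=35
18. P3: store L1 := 76  bus=[-]  L1: P0=I P1=I P2=I P3=M  mem[L1]=35
19. P1: load  L1  bus=[BusRd,Flush]  L1: P0=I P1=S P2=I P3=S  mem[L1]=76
20. P2: store L1 := 49  bus=[BusRdX]  L1: P0=I P1=I P2=M P3=I  mem[L1]=76
21. P0: store L1 := 25  bus=[BusRdX,Flush]  L1: P0=M P1=I P2=I P3=I  mem[L1]=49
22. P0: store L1 := 8  bus=[-]  L1: P0=M P1=I P2=I P3=I  mem[L1]=49
23. P0: load  L2  bus=[BusRd]  L2: P0=S P1=I P2=I P3=I  mem[L2]=40
24. P1: store L1 := 12  bus=[BusRdX,Flush]  L1: P0=I P1=M P2=I P3=I  mem[L1]=8
25. P1: load  L1  bus=[-]  L1: P0=I P1=M P2=I P3=I  mem[L1]=8
26. P0: store L1 := 35  bus=[BusRdX,Flush]  L1: P0=M P1=I P2=I P3=I  mem[L1]=12
27. P2: store L0 := 18  bus=[BusRdX,Flush]  L0: P0=I P1=I P2=M P3=I  mem[L0]=89
28. P0: store L1 := 16  bus=[-]  L1: P0=M P1=I P2=I P3=I  mem[L1]=12
29. P1: load  L1  bus=[BusRd,Flush]  L1: P0=S P1=S P2=I P3=I  mem[L1]=16

state = I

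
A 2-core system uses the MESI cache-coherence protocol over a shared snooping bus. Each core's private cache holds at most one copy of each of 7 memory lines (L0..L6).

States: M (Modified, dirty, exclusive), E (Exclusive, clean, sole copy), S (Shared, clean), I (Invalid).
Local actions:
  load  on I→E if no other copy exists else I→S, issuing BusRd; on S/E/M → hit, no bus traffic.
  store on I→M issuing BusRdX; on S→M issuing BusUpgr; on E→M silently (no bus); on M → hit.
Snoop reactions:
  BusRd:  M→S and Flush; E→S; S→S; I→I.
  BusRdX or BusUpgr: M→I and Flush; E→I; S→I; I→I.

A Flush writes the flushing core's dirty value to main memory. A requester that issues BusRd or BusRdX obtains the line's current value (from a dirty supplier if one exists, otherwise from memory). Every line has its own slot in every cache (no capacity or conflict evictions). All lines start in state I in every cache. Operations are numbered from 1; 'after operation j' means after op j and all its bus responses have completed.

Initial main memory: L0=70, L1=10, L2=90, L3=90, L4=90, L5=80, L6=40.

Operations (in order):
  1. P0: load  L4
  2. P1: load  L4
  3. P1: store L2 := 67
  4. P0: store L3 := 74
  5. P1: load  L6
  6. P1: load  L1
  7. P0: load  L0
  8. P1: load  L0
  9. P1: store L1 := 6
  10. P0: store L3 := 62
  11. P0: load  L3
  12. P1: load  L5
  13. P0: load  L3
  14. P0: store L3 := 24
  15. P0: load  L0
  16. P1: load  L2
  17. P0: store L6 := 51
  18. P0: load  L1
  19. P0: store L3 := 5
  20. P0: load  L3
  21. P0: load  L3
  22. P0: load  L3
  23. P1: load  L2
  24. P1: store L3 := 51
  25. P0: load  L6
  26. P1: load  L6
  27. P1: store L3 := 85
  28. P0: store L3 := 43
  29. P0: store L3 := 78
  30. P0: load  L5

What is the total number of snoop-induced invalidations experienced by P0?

step 1: P0: load  L4  ⟶  EI  (L4)  txn=BusRd  M[L4]=90
step 2: P1: load  L4  ⟶  SS  (L4)  txn=BusRd  M[L4]=90
step 3: P1: store L2 := 67  ⟶  IM  (L2)  txn=BusRdX  M[L2]=90
step 4: P0: store L3 := 74  ⟶  MI  (L3)  txn=BusRdX  M[L3]=90
step 5: P1: load  L6  ⟶  IE  (L6)  txn=BusRd  M[L6]=40
step 6: P1: load  L1  ⟶  IE  (L1)  txn=BusRd  M[L1]=10
step 7: P0: load  L0  ⟶  EI  (L0)  txn=BusRd  M[L0]=70
step 8: P1: load  L0  ⟶  SS  (L0)  txn=BusRd  M[L0]=70
step 9: P1: store L1 := 6  ⟶  IM  (L1)  txn=∅  M[L1]=10
step 10: P0: store L3 := 62  ⟶  MI  (L3)  txn=∅  M[L3]=90
step 11: P0: load  L3  ⟶  MI  (L3)  txn=∅  M[L3]=90
step 12: P1: load  L5  ⟶  IE  (L5)  txn=BusRd  M[L5]=80
step 13: P0: load  L3  ⟶  MI  (L3)  txn=∅  M[L3]=90
step 14: P0: store L3 := 24  ⟶  MI  (L3)  txn=∅  M[L3]=90
step 15: P0: load  L0  ⟶  SS  (L0)  txn=∅  M[L0]=70
step 16: P1: load  L2  ⟶  IM  (L2)  txn=∅  M[L2]=90
step 17: P0: store L6 := 51  ⟶  MI  (L6)  txn=BusRdX  M[L6]=40
step 18: P0: load  L1  ⟶  SS  (L1)  txn=BusRd+Flush  M[L1]=6
step 19: P0: store L3 := 5  ⟶  MI  (L3)  txn=∅  M[L3]=90
step 20: P0: load  L3  ⟶  MI  (L3)  txn=∅  M[L3]=90
step 21: P0: load  L3  ⟶  MI  (L3)  txn=∅  M[L3]=90
step 22: P0: load  L3  ⟶  MI  (L3)  txn=∅  M[L3]=90
step 23: P1: load  L2  ⟶  IM  (L2)  txn=∅  M[L2]=90
step 24: P1: store L3 := 51  ⟶  IM  (L3)  txn=BusRdX+Flush  M[L3]=5
step 25: P0: load  L6  ⟶  MI  (L6)  txn=∅  M[L6]=40
step 26: P1: load  L6  ⟶  SS  (L6)  txn=BusRd+Flush  M[L6]=51
step 27: P1: store L3 := 85  ⟶  IM  (L3)  txn=∅  M[L3]=5
step 28: P0: store L3 := 43  ⟶  MI  (L3)  txn=BusRdX+Flush  M[L3]=85
step 29: P0: store L3 := 78  ⟶  MI  (L3)  txn=∅  M[L3]=85
step 30: P0: load  L5  ⟶  SS  (L5)  txn=BusRd  M[L5]=80

invalidations = 1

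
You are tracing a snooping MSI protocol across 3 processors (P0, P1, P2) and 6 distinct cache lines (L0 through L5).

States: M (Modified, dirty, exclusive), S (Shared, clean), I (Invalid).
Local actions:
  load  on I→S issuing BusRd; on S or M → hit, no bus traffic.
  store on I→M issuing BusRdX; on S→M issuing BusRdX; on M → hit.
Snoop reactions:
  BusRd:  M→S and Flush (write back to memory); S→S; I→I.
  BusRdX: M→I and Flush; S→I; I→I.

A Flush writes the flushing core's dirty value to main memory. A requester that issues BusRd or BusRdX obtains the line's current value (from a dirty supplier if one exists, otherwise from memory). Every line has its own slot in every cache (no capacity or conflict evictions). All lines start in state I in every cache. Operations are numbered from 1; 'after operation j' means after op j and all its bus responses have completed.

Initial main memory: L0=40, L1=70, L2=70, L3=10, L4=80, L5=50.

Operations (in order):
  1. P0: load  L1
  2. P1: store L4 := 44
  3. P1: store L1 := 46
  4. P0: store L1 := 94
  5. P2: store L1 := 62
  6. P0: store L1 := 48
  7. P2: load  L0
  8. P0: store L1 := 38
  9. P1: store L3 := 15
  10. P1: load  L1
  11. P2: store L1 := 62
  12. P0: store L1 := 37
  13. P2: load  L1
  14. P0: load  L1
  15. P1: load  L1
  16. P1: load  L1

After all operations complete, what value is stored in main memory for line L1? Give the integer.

memory[L1] = 37

step 1: P0: load  L1  ⟶  SII  (L1)  txn=BusRd  M[L1]=70
step 2: P1: store L4 := 44  ⟶  IMI  (L4)  txn=BusRdX  M[L4]=80
step 3: P1: store L1 := 46  ⟶  IMI  (L1)  txn=BusRdX  M[L1]=70
step 4: P0: store L1 := 94  ⟶  MII  (L1)  txn=BusRdX+Flush  M[L1]=46
step 5: P2: store L1 := 62  ⟶  IIM  (L1)  txn=BusRdX+Flush  M[L1]=94
step 6: P0: store L1 := 48  ⟶  MII  (L1)  txn=BusRdX+Flush  M[L1]=62
step 7: P2: load  L0  ⟶  IIS  (L0)  txn=BusRd  M[L0]=40
step 8: P0: store L1 := 38  ⟶  MII  (L1)  txn=∅  M[L1]=62
step 9: P1: store L3 := 15  ⟶  IMI  (L3)  txn=BusRdX  M[L3]=10
step 10: P1: load  L1  ⟶  SSI  (L1)  txn=BusRd+Flush  M[L1]=38
step 11: P2: store L1 := 62  ⟶  IIM  (L1)  txn=BusRdX  M[L1]=38
step 12: P0: store L1 := 37  ⟶  MII  (L1)  txn=BusRdX+Flush  M[L1]=62
step 13: P2: load  L1  ⟶  SIS  (L1)  txn=BusRd+Flush  M[L1]=37
step 14: P0: load  L1  ⟶  SIS  (L1)  txn=∅  M[L1]=37
step 15: P1: load  L1  ⟶  SSS  (L1)  txn=BusRd  M[L1]=37
step 16: P1: load  L1  ⟶  SSS  (L1)  txn=∅  M[L1]=37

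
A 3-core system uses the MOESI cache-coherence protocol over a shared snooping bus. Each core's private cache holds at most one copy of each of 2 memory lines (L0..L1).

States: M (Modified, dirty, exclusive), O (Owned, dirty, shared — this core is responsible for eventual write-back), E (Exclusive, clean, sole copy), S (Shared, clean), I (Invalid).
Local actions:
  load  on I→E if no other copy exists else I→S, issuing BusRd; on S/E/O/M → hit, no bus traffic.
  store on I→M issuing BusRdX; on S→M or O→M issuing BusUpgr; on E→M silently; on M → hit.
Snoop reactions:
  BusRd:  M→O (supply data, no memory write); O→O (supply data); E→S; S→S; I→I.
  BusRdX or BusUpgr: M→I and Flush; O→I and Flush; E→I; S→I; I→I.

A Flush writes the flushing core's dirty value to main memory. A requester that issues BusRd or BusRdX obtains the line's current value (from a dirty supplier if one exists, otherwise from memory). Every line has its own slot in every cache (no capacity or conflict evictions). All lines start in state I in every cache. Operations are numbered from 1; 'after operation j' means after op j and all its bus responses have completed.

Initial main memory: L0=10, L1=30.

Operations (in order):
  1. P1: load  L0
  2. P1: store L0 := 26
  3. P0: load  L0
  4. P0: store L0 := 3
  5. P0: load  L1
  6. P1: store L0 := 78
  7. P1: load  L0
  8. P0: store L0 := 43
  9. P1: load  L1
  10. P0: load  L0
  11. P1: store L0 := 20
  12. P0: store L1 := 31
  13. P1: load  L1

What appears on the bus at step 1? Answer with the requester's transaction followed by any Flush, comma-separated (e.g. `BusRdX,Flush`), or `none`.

[1] P1: load  L0 | P0:I, P1:E(10), P2:I | bus: BusRd
[2] P1: store L0 := 26 | P0:I, P1:M(26), P2:I | bus: none
[3] P0: load  L0 | P0:S(26), P1:O(26), P2:I | bus: BusRd
[4] P0: store L0 := 3 | P0:M(3), P1:I, P2:I | bus: BusUpgr,Flush
[5] P0: load  L1 | P0:E(30), P1:I, P2:I | bus: BusRd
[6] P1: store L0 := 78 | P0:I, P1:M(78), P2:I | bus: BusRdX,Flush
[7] P1: load  L0 | P0:I, P1:M(78), P2:I | bus: none
[8] P0: store L0 := 43 | P0:M(43), P1:I, P2:I | bus: BusRdX,Flush
[9] P1: load  L1 | P0:S(30), P1:S(30), P2:I | bus: BusRd
[10] P0: load  L0 | P0:M(43), P1:I, P2:I | bus: none
[11] P1: store L0 := 20 | P0:I, P1:M(20), P2:I | bus: BusRdX,Flush
[12] P0: store L1 := 31 | P0:M(31), P1:I, P2:I | bus: BusUpgr
[13] P1: load  L1 | P0:O(31), P1:S(31), P2:I | bus: BusRd

bus = BusRd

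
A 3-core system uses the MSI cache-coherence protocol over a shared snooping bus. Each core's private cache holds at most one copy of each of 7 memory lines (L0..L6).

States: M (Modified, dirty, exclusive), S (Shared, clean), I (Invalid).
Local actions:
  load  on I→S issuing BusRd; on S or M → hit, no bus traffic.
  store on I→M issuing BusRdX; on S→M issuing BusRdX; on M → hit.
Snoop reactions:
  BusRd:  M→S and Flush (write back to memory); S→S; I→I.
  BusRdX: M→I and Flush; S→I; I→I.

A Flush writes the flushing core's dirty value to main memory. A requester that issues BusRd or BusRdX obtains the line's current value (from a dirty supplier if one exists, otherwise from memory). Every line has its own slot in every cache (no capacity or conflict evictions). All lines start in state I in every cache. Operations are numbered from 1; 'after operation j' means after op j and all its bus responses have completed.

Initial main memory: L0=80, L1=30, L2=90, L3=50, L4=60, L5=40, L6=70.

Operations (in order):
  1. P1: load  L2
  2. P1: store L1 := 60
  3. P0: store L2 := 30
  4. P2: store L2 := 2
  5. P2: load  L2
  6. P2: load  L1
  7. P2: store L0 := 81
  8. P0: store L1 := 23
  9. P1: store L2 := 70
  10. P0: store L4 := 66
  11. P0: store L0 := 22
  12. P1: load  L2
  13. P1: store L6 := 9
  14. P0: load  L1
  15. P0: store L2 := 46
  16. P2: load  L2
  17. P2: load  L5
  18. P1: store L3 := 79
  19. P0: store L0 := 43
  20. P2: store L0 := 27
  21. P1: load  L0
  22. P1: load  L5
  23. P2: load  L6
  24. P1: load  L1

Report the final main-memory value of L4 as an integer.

  op1 P1: load  L2 → I/S/I on L2; bus BusRd; mem=90
  op2 P1: store L1 := 60 → I/M/I on L1; bus BusRdX; mem=30
  op3 P0: store L2 := 30 → M/I/I on L2; bus BusRdX; mem=90
  op4 P2: store L2 := 2 → I/I/M on L2; bus BusRdX Flush; mem=30
  op5 P2: load  L2 → I/I/M on L2; bus (none); mem=30
  op6 P2: load  L1 → I/S/S on L1; bus BusRd Flush; mem=60
  op7 P2: store L0 := 81 → I/I/M on L0; bus BusRdX; mem=80
  op8 P0: store L1 := 23 → M/I/I on L1; bus BusRdX; mem=60
  op9 P1: store L2 := 70 → I/M/I on L2; bus BusRdX Flush; mem=2
  op10 P0: store L4 := 66 → M/I/I on L4; bus BusRdX; mem=60
  op11 P0: store L0 := 22 → M/I/I on L0; bus BusRdX Flush; mem=81
  op12 P1: load  L2 → I/M/I on L2; bus (none); mem=2
  op13 P1: store L6 := 9 → I/M/I on L6; bus BusRdX; mem=70
  op14 P0: load  L1 → M/I/I on L1; bus (none); mem=60
  op15 P0: store L2 := 46 → M/I/I on L2; bus BusRdX Flush; mem=70
  op16 P2: load  L2 → S/I/S on L2; bus BusRd Flush; mem=46
  op17 P2: load  L5 → I/I/S on L5; bus BusRd; mem=40
  op18 P1: store L3 := 79 → I/M/I on L3; bus BusRdX; mem=50
  op19 P0: store L0 := 43 → M/I/I on L0; bus (none); mem=81
  op20 P2: store L0 := 27 → I/I/M on L0; bus BusRdX Flush; mem=43
  op21 P1: load  L0 → I/S/S on L0; bus BusRd Flush; mem=27
  op22 P1: load  L5 → I/S/S on L5; bus BusRd; mem=40
  op23 P2: load  L6 → I/S/S on L6; bus BusRd Flush; mem=9
  op24 P1: load  L1 → S/S/I on L1; bus BusRd Flush; mem=23

memory[L4] = 60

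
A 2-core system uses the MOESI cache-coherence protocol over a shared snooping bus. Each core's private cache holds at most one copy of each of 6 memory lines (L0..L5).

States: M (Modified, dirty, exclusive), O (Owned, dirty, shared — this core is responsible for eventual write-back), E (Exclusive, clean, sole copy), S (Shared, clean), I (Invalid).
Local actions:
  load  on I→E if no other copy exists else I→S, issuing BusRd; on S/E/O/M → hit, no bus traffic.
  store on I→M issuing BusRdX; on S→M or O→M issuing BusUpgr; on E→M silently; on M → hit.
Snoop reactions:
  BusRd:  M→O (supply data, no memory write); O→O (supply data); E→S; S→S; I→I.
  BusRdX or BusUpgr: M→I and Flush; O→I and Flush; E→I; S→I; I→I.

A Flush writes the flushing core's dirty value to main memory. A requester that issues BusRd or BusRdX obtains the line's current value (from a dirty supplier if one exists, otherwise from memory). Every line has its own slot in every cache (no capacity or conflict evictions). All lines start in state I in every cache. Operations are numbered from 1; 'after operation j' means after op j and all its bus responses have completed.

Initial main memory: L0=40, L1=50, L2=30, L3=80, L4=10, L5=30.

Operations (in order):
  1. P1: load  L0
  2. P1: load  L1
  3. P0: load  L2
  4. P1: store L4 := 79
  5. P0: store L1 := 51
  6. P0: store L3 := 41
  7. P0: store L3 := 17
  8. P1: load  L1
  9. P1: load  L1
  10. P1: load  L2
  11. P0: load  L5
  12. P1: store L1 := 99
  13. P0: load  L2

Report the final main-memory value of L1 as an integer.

  op1 P1: load  L0 → I/E on L0; bus BusRd; mem=40
  op2 P1: load  L1 → I/E on L1; bus BusRd; mem=50
  op3 P0: load  L2 → E/I on L2; bus BusRd; mem=30
  op4 P1: store L4 := 79 → I/M on L4; bus BusRdX; mem=10
  op5 P0: store L1 := 51 → M/I on L1; bus BusRdX; mem=50
  op6 P0: store L3 := 41 → M/I on L3; bus BusRdX; mem=80
  op7 P0: store L3 := 17 → M/I on L3; bus (none); mem=80
  op8 P1: load  L1 → O/S on L1; bus BusRd; mem=50
  op9 P1: load  L1 → O/S on L1; bus (none); mem=50
  op10 P1: load  L2 → S/S on L2; bus BusRd; mem=30
  op11 P0: load  L5 → E/I on L5; bus BusRd; mem=30
  op12 P1: store L1 := 99 → I/M on L1; bus BusUpgr Flush; mem=51
  op13 P0: load  L2 → S/S on L2; bus (none); mem=30

memory[L1] = 51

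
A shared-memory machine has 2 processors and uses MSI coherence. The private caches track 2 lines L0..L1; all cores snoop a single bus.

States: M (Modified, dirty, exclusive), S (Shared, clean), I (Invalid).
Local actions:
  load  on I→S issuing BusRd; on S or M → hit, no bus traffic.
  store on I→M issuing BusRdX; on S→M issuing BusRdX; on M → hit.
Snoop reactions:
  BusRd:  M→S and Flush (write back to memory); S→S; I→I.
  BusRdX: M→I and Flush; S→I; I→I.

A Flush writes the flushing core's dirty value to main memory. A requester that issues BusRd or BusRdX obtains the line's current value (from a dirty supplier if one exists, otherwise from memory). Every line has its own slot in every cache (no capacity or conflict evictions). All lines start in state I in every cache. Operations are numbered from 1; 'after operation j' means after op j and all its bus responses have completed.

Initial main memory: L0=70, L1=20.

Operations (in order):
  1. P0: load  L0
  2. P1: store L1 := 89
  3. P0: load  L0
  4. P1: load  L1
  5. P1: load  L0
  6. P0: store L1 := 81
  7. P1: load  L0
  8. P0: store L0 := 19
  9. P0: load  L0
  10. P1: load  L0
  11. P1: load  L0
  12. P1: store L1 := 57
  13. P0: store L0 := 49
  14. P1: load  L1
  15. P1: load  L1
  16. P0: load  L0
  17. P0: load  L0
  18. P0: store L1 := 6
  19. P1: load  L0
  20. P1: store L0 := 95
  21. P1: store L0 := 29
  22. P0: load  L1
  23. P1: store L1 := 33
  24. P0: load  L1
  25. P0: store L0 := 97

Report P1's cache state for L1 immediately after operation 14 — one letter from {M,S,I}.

state = M

step 1: P0: load  L0  ⟶  SI  (L0)  txn=BusRd  M[L0]=70
step 2: P1: store L1 := 89  ⟶  IM  (L1)  txn=BusRdX  M[L1]=20
step 3: P0: load  L0  ⟶  SI  (L0)  txn=∅  M[L0]=70
step 4: P1: load  L1  ⟶  IM  (L1)  txn=∅  M[L1]=20
step 5: P1: load  L0  ⟶  SS  (L0)  txn=BusRd  M[L0]=70
step 6: P0: store L1 := 81  ⟶  MI  (L1)  txn=BusRdX+Flush  M[L1]=89
step 7: P1: load  L0  ⟶  SS  (L0)  txn=∅  M[L0]=70
step 8: P0: store L0 := 19  ⟶  MI  (L0)  txn=BusRdX  M[L0]=70
step 9: P0: load  L0  ⟶  MI  (L0)  txn=∅  M[L0]=70
step 10: P1: load  L0  ⟶  SS  (L0)  txn=BusRd+Flush  M[L0]=19
step 11: P1: load  L0  ⟶  SS  (L0)  txn=∅  M[L0]=19
step 12: P1: store L1 := 57  ⟶  IM  (L1)  txn=BusRdX+Flush  M[L1]=81
step 13: P0: store L0 := 49  ⟶  MI  (L0)  txn=BusRdX  M[L0]=19
step 14: P1: load  L1  ⟶  IM  (L1)  txn=∅  M[L1]=81
step 15: P1: load  L1  ⟶  IM  (L1)  txn=∅  M[L1]=81
step 16: P0: load  L0  ⟶  MI  (L0)  txn=∅  M[L0]=19
step 17: P0: load  L0  ⟶  MI  (L0)  txn=∅  M[L0]=19
step 18: P0: store L1 := 6  ⟶  MI  (L1)  txn=BusRdX+Flush  M[L1]=57
step 19: P1: load  L0  ⟶  SS  (L0)  txn=BusRd+Flush  M[L0]=49
step 20: P1: store L0 := 95  ⟶  IM  (L0)  txn=BusRdX  M[L0]=49
step 21: P1: store L0 := 29  ⟶  IM  (L0)  txn=∅  M[L0]=49
step 22: P0: load  L1  ⟶  MI  (L1)  txn=∅  M[L1]=57
step 23: P1: store L1 := 33  ⟶  IM  (L1)  txn=BusRdX+Flush  M[L1]=6
step 24: P0: load  L1  ⟶  SS  (L1)  txn=BusRd+Flush  M[L1]=33
step 25: P0: store L0 := 97  ⟶  MI  (L0)  txn=BusRdX+Flush  M[L0]=29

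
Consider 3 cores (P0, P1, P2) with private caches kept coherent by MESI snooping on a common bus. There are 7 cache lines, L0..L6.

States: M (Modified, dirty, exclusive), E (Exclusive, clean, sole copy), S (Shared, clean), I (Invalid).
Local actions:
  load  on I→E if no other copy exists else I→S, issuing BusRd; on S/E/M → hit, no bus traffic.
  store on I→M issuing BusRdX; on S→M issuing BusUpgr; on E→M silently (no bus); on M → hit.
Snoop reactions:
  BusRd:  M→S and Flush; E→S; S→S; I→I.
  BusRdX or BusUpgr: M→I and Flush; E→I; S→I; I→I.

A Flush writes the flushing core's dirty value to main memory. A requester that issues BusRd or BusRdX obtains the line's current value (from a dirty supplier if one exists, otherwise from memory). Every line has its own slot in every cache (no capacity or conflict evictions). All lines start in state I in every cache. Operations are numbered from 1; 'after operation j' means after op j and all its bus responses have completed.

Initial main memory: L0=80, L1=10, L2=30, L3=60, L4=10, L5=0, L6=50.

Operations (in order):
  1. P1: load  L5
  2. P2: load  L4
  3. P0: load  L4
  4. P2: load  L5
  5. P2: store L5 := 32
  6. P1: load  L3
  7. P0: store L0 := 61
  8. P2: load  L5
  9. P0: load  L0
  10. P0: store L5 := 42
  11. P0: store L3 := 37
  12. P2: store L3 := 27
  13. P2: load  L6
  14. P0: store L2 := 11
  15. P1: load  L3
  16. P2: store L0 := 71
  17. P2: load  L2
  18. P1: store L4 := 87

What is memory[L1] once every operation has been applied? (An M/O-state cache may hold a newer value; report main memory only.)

memory[L1] = 10

  op1 P1: load  L5 → I/E/I on L5; bus BusRd; mem=0
  op2 P2: load  L4 → I/I/E on L4; bus BusRd; mem=10
  op3 P0: load  L4 → S/I/S on L4; bus BusRd; mem=10
  op4 P2: load  L5 → I/S/S on L5; bus BusRd; mem=0
  op5 P2: store L5 := 32 → I/I/M on L5; bus BusUpgr; mem=0
  op6 P1: load  L3 → I/E/I on L3; bus BusRd; mem=60
  op7 P0: store L0 := 61 → M/I/I on L0; bus BusRdX; mem=80
  op8 P2: load  L5 → I/I/M on L5; bus (none); mem=0
  op9 P0: load  L0 → M/I/I on L0; bus (none); mem=80
  op10 P0: store L5 := 42 → M/I/I on L5; bus BusRdX Flush; mem=32
  op11 P0: store L3 := 37 → M/I/I on L3; bus BusRdX; mem=60
  op12 P2: store L3 := 27 → I/I/M on L3; bus BusRdX Flush; mem=37
  op13 P2: load  L6 → I/I/E on L6; bus BusRd; mem=50
  op14 P0: store L2 := 11 → M/I/I on L2; bus BusRdX; mem=30
  op15 P1: load  L3 → I/S/S on L3; bus BusRd Flush; mem=27
  op16 P2: store L0 := 71 → I/I/M on L0; bus BusRdX Flush; mem=61
  op17 P2: load  L2 → S/I/S on L2; bus BusRd Flush; mem=11
  op18 P1: store L4 := 87 → I/M/I on L4; bus BusRdX; mem=10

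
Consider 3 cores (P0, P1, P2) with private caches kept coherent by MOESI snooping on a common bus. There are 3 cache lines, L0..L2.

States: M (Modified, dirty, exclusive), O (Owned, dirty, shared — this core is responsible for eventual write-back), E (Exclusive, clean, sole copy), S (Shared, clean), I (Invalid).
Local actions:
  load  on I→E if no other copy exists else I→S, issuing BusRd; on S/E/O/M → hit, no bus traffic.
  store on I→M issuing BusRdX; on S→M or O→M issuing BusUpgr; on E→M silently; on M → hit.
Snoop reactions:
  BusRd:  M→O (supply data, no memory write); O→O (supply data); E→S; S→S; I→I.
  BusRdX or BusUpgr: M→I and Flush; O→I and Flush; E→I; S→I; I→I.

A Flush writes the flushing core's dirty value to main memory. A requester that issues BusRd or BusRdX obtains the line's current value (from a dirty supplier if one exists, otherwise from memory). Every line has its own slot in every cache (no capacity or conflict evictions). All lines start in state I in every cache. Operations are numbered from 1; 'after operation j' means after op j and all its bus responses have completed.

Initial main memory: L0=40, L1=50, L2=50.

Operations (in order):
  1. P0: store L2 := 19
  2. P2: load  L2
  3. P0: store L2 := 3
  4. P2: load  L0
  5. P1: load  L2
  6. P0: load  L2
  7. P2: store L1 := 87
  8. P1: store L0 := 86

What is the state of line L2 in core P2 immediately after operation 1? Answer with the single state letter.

state = I

1. P0: store L2 := 19  bus=[BusRdX]  L2: P0=M P1=I P2=I  mem[L2]=50
2. P2: load  L2  bus=[BusRd]  L2: P0=O P1=I P2=S  mem[L2]=50
3. P0: store L2 := 3  bus=[BusUpgr]  L2: P0=M P1=I P2=I  mem[L2]=50
4. P2: load  L0  bus=[BusRd]  L0: P0=I P1=I P2=E  mem[L0]=40
5. P1: load  L2  bus=[BusRd]  L2: P0=O P1=S P2=I  mem[L2]=50
6. P0: load  L2  bus=[-]  L2: P0=O P1=S P2=I  mem[L2]=50
7. P2: store L1 := 87  bus=[BusRdX]  L1: P0=I P1=I P2=M  mem[L1]=50
8. P1: store L0 := 86  bus=[BusRdX]  L0: P0=I P1=M P2=I  mem[L0]=40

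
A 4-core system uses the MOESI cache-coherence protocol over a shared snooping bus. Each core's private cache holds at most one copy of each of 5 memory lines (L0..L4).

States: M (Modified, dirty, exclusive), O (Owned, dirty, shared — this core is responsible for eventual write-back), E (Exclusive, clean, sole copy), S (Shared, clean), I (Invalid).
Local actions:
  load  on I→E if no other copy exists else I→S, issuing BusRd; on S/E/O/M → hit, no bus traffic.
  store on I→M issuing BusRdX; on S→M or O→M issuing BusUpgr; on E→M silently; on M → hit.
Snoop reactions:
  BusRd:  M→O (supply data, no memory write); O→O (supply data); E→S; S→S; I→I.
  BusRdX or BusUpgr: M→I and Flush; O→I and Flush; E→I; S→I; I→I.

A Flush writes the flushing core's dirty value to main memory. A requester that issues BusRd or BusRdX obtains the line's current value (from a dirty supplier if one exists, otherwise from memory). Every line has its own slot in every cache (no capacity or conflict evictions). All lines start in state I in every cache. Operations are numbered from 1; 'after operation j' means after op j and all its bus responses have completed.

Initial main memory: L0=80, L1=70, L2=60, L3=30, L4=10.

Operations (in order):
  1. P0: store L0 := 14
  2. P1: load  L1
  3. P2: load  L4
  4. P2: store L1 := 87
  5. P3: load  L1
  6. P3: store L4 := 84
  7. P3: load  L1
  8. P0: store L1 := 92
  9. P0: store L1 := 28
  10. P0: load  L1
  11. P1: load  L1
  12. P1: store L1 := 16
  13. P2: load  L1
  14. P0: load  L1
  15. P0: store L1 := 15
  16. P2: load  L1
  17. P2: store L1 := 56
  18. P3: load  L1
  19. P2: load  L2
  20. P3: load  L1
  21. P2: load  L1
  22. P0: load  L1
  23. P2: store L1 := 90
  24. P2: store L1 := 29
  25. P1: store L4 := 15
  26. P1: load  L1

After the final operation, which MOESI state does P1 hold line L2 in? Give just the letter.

[1] P0: store L0 := 14 | P0:M(14), P1:I, P2:I, P3:I | bus: BusRdX
[2] P1: load  L1 | P0:I, P1:E(70), P2:I, P3:I | bus: BusRd
[3] P2: load  L4 | P0:I, P1:I, P2:E(10), P3:I | bus: BusRd
[4] P2: store L1 := 87 | P0:I, P1:I, P2:M(87), P3:I | bus: BusRdX
[5] P3: load  L1 | P0:I, P1:I, P2:O(87), P3:S(87) | bus: BusRd
[6] P3: store L4 := 84 | P0:I, P1:I, P2:I, P3:M(84) | bus: BusRdX
[7] P3: load  L1 | P0:I, P1:I, P2:O(87), P3:S(87) | bus: none
[8] P0: store L1 := 92 | P0:M(92), P1:I, P2:I, P3:I | bus: BusRdX,Flush
[9] P0: store L1 := 28 | P0:M(28), P1:I, P2:I, P3:I | bus: none
[10] P0: load  L1 | P0:M(28), P1:I, P2:I, P3:I | bus: none
[11] P1: load  L1 | P0:O(28), P1:S(28), P2:I, P3:I | bus: BusRd
[12] P1: store L1 := 16 | P0:I, P1:M(16), P2:I, P3:I | bus: BusUpgr,Flush
[13] P2: load  L1 | P0:I, P1:O(16), P2:S(16), P3:I | bus: BusRd
[14] P0: load  L1 | P0:S(16), P1:O(16), P2:S(16), P3:I | bus: BusRd
[15] P0: store L1 := 15 | P0:M(15), P1:I, P2:I, P3:I | bus: BusUpgr,Flush
[16] P2: load  L1 | P0:O(15), P1:I, P2:S(15), P3:I | bus: BusRd
[17] P2: store L1 := 56 | P0:I, P1:I, P2:M(56), P3:I | bus: BusUpgr,Flush
[18] P3: load  L1 | P0:I, P1:I, P2:O(56), P3:S(56) | bus: BusRd
[19] P2: load  L2 | P0:I, P1:I, P2:E(60), P3:I | bus: BusRd
[20] P3: load  L1 | P0:I, P1:I, P2:O(56), P3:S(56) | bus: none
[21] P2: load  L1 | P0:I, P1:I, P2:O(56), P3:S(56) | bus: none
[22] P0: load  L1 | P0:S(56), P1:I, P2:O(56), P3:S(56) | bus: BusRd
[23] P2: store L1 := 90 | P0:I, P1:I, P2:M(90), P3:I | bus: BusUpgr
[24] P2: store L1 := 29 | P0:I, P1:I, P2:M(29), P3:I | bus: none
[25] P1: store L4 := 15 | P0:I, P1:M(15), P2:I, P3:I | bus: BusRdX,Flush
[26] P1: load  L1 | P0:I, P1:S(29), P2:O(29), P3:I | bus: BusRd

state = I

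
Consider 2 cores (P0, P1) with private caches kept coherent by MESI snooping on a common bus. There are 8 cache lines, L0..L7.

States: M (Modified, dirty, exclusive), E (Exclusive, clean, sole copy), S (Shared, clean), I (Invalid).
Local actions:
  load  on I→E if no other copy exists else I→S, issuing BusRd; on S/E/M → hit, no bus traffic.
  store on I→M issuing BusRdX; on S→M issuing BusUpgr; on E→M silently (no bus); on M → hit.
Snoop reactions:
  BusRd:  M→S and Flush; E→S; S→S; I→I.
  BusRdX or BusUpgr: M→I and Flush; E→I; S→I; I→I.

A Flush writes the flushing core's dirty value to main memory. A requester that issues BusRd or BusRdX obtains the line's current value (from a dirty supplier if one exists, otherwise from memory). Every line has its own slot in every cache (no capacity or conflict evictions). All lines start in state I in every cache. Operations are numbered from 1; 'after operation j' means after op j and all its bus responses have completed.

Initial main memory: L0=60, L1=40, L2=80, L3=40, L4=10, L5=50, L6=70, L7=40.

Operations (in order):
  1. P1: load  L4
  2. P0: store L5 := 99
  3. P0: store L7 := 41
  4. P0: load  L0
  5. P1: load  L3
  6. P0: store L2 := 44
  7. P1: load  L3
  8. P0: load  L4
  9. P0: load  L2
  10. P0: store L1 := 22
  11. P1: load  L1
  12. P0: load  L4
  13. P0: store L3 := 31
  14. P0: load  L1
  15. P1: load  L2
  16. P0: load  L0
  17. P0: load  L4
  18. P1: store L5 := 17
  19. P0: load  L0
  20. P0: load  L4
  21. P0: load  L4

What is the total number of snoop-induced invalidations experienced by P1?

invalidations = 1

  op1 P1: load  L4 → I/E on L4; bus BusRd; mem=10
  op2 P0: store L5 := 99 → M/I on L5; bus BusRdX; mem=50
  op3 P0: store L7 := 41 → M/I on L7; bus BusRdX; mem=40
  op4 P0: load  L0 → E/I on L0; bus BusRd; mem=60
  op5 P1: load  L3 → I/E on L3; bus BusRd; mem=40
  op6 P0: store L2 := 44 → M/I on L2; bus BusRdX; mem=80
  op7 P1: load  L3 → I/E on L3; bus (none); mem=40
  op8 P0: load  L4 → S/S on L4; bus BusRd; mem=10
  op9 P0: load  L2 → M/I on L2; bus (none); mem=80
  op10 P0: store L1 := 22 → M/I on L1; bus BusRdX; mem=40
  op11 P1: load  L1 → S/S on L1; bus BusRd Flush; mem=22
  op12 P0: load  L4 → S/S on L4; bus (none); mem=10
  op13 P0: store L3 := 31 → M/I on L3; bus BusRdX; mem=40
  op14 P0: load  L1 → S/S on L1; bus (none); mem=22
  op15 P1: load  L2 → S/S on L2; bus BusRd Flush; mem=44
  op16 P0: load  L0 → E/I on L0; bus (none); mem=60
  op17 P0: load  L4 → S/S on L4; bus (none); mem=10
  op18 P1: store L5 := 17 → I/M on L5; bus BusRdX Flush; mem=99
  op19 P0: load  L0 → E/I on L0; bus (none); mem=60
  op20 P0: load  L4 → S/S on L4; bus (none); mem=10
  op21 P0: load  L4 → S/S on L4; bus (none); mem=10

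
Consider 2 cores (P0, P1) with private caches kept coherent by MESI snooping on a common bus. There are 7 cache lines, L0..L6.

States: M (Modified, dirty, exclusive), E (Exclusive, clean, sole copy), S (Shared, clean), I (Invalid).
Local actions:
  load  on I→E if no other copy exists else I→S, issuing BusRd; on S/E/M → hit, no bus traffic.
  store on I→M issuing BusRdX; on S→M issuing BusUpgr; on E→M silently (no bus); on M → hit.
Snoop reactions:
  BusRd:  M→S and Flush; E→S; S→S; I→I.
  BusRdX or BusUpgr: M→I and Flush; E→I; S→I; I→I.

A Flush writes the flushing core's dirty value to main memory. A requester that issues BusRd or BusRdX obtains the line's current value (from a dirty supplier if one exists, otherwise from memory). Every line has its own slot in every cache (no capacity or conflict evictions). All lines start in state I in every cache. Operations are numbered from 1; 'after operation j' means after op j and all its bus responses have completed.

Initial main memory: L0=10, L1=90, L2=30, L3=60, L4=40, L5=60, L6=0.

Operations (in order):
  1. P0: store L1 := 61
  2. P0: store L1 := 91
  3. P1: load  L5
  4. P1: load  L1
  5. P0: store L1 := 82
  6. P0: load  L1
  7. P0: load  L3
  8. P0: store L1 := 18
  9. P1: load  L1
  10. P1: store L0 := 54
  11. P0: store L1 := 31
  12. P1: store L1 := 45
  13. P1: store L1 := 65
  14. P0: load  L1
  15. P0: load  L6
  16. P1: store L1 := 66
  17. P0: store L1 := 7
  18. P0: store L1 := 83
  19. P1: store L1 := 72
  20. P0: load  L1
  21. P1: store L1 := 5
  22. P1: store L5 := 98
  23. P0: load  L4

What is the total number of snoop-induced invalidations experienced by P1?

invalidations = 3

1. P0: store L1 := 61  bus=[BusRdX]  L1: P0=M P1=I  mem[L1]=90
2. P0: store L1 := 91  bus=[-]  L1: P0=M P1=I  mem[L1]=90
3. P1: load  L5  bus=[BusRd]  L5: P0=I P1=E  mem[L5]=60
4. P1: load  L1  bus=[BusRd,Flush]  L1: P0=S P1=S  mem[L1]=91
5. P0: store L1 := 82  bus=[BusUpgr]  L1: P0=M P1=I  mem[L1]=91
6. P0: load  L1  bus=[-]  L1: P0=M P1=I  mem[L1]=91
7. P0: load  L3  bus=[BusRd]  L3: P0=E P1=I  mem[L3]=60
8. P0: store L1 := 18  bus=[-]  L1: P0=M P1=I  mem[L1]=91
9. P1: load  L1  bus=[BusRd,Flush]  L1: P0=S P1=S  mem[L1]=18
10. P1: store L0 := 54  bus=[BusRdX]  L0: P0=I P1=M  mem[L0]=10
11. P0: store L1 := 31  bus=[BusUpgr]  L1: P0=M P1=I  mem[L1]=18
12. P1: store L1 := 45  bus=[BusRdX,Flush]  L1: P0=I P1=M  mem[L1]=31
13. P1: store L1 := 65  bus=[-]  L1: P0=I P1=M  mem[L1]=31
14. P0: load  L1  bus=[BusRd,Flush]  L1: P0=S P1=S  mem[L1]=65
15. P0: load  L6  bus=[BusRd]  L6: P0=E P1=I  mem[L6]=0
16. P1: store L1 := 66  bus=[BusUpgr]  L1: P0=I P1=M  mem[L1]=65
17. P0: store L1 := 7  bus=[BusRdX,Flush]  L1: P0=M P1=I  mem[L1]=66
18. P0: store L1 := 83  bus=[-]  L1: P0=M P1=I  mem[L1]=66
19. P1: store L1 := 72  bus=[BusRdX,Flush]  L1: P0=I P1=M  mem[L1]=83
20. P0: load  L1  bus=[BusRd,Flush]  L1: P0=S P1=S  mem[L1]=72
21. P1: store L1 := 5  bus=[BusUpgr]  L1: P0=I P1=M  mem[L1]=72
22. P1: store L5 := 98  bus=[-]  L5: P0=I P1=M  mem[L5]=60
23. P0: load  L4  bus=[BusRd]  L4: P0=E P1=I  mem[L4]=40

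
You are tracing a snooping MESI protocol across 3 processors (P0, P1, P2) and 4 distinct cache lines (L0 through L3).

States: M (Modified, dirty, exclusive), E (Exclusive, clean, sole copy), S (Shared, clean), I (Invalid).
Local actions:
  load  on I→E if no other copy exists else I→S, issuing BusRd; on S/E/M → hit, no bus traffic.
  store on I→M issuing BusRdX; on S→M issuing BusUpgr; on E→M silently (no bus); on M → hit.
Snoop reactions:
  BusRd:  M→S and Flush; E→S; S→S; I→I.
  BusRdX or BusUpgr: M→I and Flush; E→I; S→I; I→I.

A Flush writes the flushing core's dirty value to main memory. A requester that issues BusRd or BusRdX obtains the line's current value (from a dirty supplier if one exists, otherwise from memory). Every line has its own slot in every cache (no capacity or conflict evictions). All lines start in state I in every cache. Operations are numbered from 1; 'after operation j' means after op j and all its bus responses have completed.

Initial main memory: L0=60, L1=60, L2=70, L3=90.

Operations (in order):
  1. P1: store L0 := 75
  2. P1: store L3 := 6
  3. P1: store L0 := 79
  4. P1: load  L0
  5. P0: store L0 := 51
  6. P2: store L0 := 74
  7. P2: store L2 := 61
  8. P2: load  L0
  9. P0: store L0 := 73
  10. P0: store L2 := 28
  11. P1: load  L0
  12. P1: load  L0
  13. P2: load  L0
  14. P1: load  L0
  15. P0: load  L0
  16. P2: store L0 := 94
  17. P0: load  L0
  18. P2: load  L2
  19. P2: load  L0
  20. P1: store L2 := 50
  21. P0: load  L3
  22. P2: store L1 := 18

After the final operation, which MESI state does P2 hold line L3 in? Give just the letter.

state = I

[1] P1: store L0 := 75 | P0:I, P1:M(75), P2:I | bus: BusRdX
[2] P1: store L3 := 6 | P0:I, P1:M(6), P2:I | bus: BusRdX
[3] P1: store L0 := 79 | P0:I, P1:M(79), P2:I | bus: none
[4] P1: load  L0 | P0:I, P1:M(79), P2:I | bus: none
[5] P0: store L0 := 51 | P0:M(51), P1:I, P2:I | bus: BusRdX,Flush
[6] P2: store L0 := 74 | P0:I, P1:I, P2:M(74) | bus: BusRdX,Flush
[7] P2: store L2 := 61 | P0:I, P1:I, P2:M(61) | bus: BusRdX
[8] P2: load  L0 | P0:I, P1:I, P2:M(74) | bus: none
[9] P0: store L0 := 73 | P0:M(73), P1:I, P2:I | bus: BusRdX,Flush
[10] P0: store L2 := 28 | P0:M(28), P1:I, P2:I | bus: BusRdX,Flush
[11] P1: load  L0 | P0:S(73), P1:S(73), P2:I | bus: BusRd,Flush
[12] P1: load  L0 | P0:S(73), P1:S(73), P2:I | bus: none
[13] P2: load  L0 | P0:S(73), P1:S(73), P2:S(73) | bus: BusRd
[14] P1: load  L0 | P0:S(73), P1:S(73), P2:S(73) | bus: none
[15] P0: load  L0 | P0:S(73), P1:S(73), P2:S(73) | bus: none
[16] P2: store L0 := 94 | P0:I, P1:I, P2:M(94) | bus: BusUpgr
[17] P0: load  L0 | P0:S(94), P1:I, P2:S(94) | bus: BusRd,Flush
[18] P2: load  L2 | P0:S(28), P1:I, P2:S(28) | bus: BusRd,Flush
[19] P2: load  L0 | P0:S(94), P1:I, P2:S(94) | bus: none
[20] P1: store L2 := 50 | P0:I, P1:M(50), P2:I | bus: BusRdX
[21] P0: load  L3 | P0:S(6), P1:S(6), P2:I | bus: BusRd,Flush
[22] P2: store L1 := 18 | P0:I, P1:I, P2:M(18) | bus: BusRdX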